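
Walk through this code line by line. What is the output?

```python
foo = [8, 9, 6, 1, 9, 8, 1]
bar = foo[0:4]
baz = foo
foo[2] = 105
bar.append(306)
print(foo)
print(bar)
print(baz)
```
[8, 9, 105, 1, 9, 8, 1]
[8, 9, 6, 1, 306]
[8, 9, 105, 1, 9, 8, 1]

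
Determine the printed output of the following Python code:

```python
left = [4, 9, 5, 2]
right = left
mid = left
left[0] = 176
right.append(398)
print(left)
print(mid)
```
[176, 9, 5, 2, 398]
[176, 9, 5, 2, 398]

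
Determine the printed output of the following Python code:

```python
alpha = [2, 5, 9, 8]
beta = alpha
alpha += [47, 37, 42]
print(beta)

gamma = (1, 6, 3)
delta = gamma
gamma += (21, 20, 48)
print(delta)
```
[2, 5, 9, 8, 47, 37, 42]
(1, 6, 3)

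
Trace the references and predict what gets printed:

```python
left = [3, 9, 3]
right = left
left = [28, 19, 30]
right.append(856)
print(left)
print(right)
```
[28, 19, 30]
[3, 9, 3, 856]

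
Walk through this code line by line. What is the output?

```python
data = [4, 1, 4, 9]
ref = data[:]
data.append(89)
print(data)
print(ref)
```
[4, 1, 4, 9, 89]
[4, 1, 4, 9]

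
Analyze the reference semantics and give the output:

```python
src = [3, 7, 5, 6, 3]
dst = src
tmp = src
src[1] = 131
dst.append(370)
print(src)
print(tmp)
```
[3, 131, 5, 6, 3, 370]
[3, 131, 5, 6, 3, 370]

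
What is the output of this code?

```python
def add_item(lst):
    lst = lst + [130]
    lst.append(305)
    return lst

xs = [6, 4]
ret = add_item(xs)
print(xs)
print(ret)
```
[6, 4]
[6, 4, 130, 305]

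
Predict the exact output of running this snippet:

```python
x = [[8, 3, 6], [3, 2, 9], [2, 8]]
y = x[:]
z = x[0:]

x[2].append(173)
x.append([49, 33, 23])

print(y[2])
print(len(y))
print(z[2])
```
[2, 8, 173]
3
[2, 8, 173]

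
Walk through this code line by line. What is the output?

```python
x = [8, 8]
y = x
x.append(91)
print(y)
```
[8, 8, 91]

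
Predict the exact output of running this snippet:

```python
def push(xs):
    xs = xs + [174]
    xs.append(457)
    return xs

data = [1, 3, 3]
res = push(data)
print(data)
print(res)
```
[1, 3, 3]
[1, 3, 3, 174, 457]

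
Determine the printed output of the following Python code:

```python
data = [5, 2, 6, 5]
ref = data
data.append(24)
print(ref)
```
[5, 2, 6, 5, 24]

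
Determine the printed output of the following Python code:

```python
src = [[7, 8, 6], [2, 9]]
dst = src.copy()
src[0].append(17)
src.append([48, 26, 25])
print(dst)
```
[[7, 8, 6, 17], [2, 9]]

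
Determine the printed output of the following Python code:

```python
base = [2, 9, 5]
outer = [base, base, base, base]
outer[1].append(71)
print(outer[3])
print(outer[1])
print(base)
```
[2, 9, 5, 71]
[2, 9, 5, 71]
[2, 9, 5, 71]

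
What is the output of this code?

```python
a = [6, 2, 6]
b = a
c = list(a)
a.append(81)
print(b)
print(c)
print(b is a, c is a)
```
[6, 2, 6, 81]
[6, 2, 6]
True False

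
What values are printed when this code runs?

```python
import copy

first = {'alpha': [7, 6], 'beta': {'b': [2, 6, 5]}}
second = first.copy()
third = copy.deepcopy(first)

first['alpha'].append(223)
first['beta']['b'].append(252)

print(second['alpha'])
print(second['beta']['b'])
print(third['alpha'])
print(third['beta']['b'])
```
[7, 6, 223]
[2, 6, 5, 252]
[7, 6]
[2, 6, 5]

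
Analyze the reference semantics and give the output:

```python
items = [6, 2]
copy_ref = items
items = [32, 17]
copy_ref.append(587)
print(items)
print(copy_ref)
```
[32, 17]
[6, 2, 587]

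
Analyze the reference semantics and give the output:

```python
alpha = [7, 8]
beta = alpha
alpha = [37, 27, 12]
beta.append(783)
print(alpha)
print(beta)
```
[37, 27, 12]
[7, 8, 783]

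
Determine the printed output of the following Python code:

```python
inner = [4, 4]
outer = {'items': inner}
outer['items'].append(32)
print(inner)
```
[4, 4, 32]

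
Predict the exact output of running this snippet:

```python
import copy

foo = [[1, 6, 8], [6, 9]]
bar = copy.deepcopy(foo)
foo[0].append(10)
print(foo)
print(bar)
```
[[1, 6, 8, 10], [6, 9]]
[[1, 6, 8], [6, 9]]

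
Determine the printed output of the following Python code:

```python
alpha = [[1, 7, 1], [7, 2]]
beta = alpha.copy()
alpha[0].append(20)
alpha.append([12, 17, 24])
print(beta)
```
[[1, 7, 1, 20], [7, 2]]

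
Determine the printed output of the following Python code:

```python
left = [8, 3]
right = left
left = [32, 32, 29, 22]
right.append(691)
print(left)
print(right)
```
[32, 32, 29, 22]
[8, 3, 691]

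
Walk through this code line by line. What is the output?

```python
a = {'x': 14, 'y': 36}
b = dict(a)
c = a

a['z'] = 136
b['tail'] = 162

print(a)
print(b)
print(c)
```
{'x': 14, 'y': 36, 'z': 136}
{'x': 14, 'y': 36, 'tail': 162}
{'x': 14, 'y': 36, 'z': 136}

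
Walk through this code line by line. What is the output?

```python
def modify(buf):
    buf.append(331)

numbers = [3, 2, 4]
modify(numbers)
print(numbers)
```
[3, 2, 4, 331]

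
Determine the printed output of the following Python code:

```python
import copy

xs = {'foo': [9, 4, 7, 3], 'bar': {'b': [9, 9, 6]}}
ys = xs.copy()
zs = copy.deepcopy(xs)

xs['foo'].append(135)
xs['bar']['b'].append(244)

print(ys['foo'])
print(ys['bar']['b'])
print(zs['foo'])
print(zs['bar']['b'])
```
[9, 4, 7, 3, 135]
[9, 9, 6, 244]
[9, 4, 7, 3]
[9, 9, 6]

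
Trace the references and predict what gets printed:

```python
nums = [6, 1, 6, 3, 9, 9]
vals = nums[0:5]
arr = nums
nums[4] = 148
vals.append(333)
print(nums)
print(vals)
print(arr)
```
[6, 1, 6, 3, 148, 9]
[6, 1, 6, 3, 9, 333]
[6, 1, 6, 3, 148, 9]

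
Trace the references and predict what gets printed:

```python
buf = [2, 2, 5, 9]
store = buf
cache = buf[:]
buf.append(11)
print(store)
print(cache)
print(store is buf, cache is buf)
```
[2, 2, 5, 9, 11]
[2, 2, 5, 9]
True False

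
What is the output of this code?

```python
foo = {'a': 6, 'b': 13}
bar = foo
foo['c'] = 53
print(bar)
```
{'a': 6, 'b': 13, 'c': 53}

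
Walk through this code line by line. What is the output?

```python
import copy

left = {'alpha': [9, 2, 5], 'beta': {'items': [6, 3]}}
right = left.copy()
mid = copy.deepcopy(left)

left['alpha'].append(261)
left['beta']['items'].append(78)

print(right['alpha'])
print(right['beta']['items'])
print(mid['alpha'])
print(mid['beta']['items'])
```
[9, 2, 5, 261]
[6, 3, 78]
[9, 2, 5]
[6, 3]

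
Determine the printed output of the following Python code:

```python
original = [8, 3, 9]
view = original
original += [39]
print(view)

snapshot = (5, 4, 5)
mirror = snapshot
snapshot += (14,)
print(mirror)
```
[8, 3, 9, 39]
(5, 4, 5)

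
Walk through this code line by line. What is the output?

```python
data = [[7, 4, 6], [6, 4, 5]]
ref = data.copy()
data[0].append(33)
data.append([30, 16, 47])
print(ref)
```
[[7, 4, 6, 33], [6, 4, 5]]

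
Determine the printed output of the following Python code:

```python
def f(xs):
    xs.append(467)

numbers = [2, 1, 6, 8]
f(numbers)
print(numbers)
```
[2, 1, 6, 8, 467]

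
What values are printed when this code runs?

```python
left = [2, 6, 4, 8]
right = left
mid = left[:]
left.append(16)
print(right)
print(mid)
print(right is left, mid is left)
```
[2, 6, 4, 8, 16]
[2, 6, 4, 8]
True False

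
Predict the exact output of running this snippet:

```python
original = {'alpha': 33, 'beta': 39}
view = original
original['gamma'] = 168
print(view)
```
{'alpha': 33, 'beta': 39, 'gamma': 168}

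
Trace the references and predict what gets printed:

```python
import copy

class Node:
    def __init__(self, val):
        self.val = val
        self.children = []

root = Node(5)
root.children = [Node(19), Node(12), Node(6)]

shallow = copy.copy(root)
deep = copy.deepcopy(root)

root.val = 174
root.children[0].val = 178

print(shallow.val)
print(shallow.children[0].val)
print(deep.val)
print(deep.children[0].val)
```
5
178
5
19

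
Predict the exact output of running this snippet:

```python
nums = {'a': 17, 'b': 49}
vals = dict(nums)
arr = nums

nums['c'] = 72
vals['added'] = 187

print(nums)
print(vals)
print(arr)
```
{'a': 17, 'b': 49, 'c': 72}
{'a': 17, 'b': 49, 'added': 187}
{'a': 17, 'b': 49, 'c': 72}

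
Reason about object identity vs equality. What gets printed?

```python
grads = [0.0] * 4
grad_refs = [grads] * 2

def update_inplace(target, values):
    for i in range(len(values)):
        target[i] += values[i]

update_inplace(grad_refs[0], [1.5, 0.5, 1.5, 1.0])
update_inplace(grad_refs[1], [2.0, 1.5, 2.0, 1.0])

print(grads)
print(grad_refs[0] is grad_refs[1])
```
[3.5, 2.0, 3.5, 2.0]
True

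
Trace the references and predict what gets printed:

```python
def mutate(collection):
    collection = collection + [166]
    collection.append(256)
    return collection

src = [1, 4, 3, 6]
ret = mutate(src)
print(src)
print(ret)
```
[1, 4, 3, 6]
[1, 4, 3, 6, 166, 256]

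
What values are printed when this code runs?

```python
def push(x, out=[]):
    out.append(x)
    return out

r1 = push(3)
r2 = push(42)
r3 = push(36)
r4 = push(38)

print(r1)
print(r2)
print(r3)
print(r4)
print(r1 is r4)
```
[3, 42, 36, 38]
[3, 42, 36, 38]
[3, 42, 36, 38]
[3, 42, 36, 38]
True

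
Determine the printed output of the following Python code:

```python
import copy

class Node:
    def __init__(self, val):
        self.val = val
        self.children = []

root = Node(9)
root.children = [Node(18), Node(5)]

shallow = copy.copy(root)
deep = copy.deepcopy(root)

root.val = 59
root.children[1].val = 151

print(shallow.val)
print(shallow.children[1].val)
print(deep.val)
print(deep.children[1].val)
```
9
151
9
5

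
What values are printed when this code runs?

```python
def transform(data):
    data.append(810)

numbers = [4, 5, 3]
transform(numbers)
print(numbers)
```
[4, 5, 3, 810]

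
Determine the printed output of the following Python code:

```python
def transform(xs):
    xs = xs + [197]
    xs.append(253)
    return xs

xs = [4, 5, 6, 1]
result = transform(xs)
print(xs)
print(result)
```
[4, 5, 6, 1]
[4, 5, 6, 1, 197, 253]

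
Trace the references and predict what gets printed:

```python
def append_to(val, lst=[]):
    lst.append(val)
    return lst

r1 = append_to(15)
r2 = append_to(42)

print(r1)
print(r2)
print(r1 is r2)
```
[15, 42]
[15, 42]
True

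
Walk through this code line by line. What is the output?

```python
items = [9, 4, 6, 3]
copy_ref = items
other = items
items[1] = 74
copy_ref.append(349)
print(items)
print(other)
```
[9, 74, 6, 3, 349]
[9, 74, 6, 3, 349]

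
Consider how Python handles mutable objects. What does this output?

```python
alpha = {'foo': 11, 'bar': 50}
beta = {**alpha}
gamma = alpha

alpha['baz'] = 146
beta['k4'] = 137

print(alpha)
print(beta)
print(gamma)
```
{'foo': 11, 'bar': 50, 'baz': 146}
{'foo': 11, 'bar': 50, 'k4': 137}
{'foo': 11, 'bar': 50, 'baz': 146}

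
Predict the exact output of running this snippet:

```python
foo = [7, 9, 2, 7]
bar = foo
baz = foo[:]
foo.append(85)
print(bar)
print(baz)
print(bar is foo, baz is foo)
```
[7, 9, 2, 7, 85]
[7, 9, 2, 7]
True False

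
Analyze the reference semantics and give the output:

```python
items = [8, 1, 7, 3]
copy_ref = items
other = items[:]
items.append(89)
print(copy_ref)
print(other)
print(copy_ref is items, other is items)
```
[8, 1, 7, 3, 89]
[8, 1, 7, 3]
True False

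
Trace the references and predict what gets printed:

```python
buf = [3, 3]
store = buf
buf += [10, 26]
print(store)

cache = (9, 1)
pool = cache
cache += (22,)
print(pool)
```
[3, 3, 10, 26]
(9, 1)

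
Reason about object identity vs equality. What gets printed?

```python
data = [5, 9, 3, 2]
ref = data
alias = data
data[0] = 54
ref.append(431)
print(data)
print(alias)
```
[54, 9, 3, 2, 431]
[54, 9, 3, 2, 431]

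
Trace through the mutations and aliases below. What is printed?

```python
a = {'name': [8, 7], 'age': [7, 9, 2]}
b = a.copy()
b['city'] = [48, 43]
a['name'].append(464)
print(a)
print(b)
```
{'name': [8, 7, 464], 'age': [7, 9, 2]}
{'name': [8, 7, 464], 'age': [7, 9, 2], 'city': [48, 43]}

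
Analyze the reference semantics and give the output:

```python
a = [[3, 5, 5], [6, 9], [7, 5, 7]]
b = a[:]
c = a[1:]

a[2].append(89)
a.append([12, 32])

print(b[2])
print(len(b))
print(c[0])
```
[7, 5, 7, 89]
3
[6, 9]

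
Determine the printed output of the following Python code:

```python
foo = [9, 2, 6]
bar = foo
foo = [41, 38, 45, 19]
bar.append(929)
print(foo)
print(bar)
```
[41, 38, 45, 19]
[9, 2, 6, 929]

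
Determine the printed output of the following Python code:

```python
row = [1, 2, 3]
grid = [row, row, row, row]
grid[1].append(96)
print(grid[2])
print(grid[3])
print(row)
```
[1, 2, 3, 96]
[1, 2, 3, 96]
[1, 2, 3, 96]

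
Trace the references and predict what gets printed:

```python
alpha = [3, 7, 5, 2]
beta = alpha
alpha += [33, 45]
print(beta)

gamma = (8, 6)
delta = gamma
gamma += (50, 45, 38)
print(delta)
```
[3, 7, 5, 2, 33, 45]
(8, 6)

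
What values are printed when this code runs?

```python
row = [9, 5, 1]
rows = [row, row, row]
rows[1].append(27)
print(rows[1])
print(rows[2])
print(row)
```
[9, 5, 1, 27]
[9, 5, 1, 27]
[9, 5, 1, 27]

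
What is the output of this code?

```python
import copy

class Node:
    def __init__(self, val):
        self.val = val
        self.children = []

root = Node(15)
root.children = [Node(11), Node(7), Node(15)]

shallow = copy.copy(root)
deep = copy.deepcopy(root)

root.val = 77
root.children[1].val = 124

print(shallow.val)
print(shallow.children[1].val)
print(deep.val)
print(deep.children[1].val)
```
15
124
15
7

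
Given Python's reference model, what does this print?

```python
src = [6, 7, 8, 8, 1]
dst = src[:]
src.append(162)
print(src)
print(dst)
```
[6, 7, 8, 8, 1, 162]
[6, 7, 8, 8, 1]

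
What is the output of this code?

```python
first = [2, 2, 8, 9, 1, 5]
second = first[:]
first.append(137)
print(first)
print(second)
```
[2, 2, 8, 9, 1, 5, 137]
[2, 2, 8, 9, 1, 5]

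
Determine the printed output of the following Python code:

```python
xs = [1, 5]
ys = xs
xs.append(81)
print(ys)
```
[1, 5, 81]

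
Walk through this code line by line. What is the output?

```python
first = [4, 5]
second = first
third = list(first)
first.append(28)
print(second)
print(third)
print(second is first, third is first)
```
[4, 5, 28]
[4, 5]
True False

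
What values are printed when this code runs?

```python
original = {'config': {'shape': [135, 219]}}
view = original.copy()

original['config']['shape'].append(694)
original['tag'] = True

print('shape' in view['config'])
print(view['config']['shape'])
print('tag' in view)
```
True
[135, 219, 694]
False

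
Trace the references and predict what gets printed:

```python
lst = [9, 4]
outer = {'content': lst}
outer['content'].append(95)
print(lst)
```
[9, 4, 95]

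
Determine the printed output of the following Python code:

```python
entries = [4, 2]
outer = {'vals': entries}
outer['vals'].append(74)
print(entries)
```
[4, 2, 74]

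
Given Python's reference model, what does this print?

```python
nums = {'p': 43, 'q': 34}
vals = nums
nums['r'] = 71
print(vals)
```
{'p': 43, 'q': 34, 'r': 71}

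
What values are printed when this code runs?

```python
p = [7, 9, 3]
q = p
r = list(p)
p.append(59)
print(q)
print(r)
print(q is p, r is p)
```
[7, 9, 3, 59]
[7, 9, 3]
True False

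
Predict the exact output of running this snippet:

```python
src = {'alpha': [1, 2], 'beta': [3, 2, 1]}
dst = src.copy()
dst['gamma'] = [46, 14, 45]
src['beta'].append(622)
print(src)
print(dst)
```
{'alpha': [1, 2], 'beta': [3, 2, 1, 622]}
{'alpha': [1, 2], 'beta': [3, 2, 1, 622], 'gamma': [46, 14, 45]}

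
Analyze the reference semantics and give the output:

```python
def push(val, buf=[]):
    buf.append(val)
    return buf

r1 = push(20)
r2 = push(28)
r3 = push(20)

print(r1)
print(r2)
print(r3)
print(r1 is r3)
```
[20, 28, 20]
[20, 28, 20]
[20, 28, 20]
True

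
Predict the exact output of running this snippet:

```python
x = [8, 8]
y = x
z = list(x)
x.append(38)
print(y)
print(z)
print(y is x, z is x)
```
[8, 8, 38]
[8, 8]
True False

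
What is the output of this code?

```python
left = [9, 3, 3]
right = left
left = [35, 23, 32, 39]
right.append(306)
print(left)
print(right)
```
[35, 23, 32, 39]
[9, 3, 3, 306]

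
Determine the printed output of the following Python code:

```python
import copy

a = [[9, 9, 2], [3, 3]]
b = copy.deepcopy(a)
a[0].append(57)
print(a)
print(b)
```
[[9, 9, 2, 57], [3, 3]]
[[9, 9, 2], [3, 3]]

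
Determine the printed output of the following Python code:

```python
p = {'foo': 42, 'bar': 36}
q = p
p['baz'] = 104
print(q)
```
{'foo': 42, 'bar': 36, 'baz': 104}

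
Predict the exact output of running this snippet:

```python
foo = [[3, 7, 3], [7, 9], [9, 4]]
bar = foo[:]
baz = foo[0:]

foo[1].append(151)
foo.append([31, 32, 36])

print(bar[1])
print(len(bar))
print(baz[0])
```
[7, 9, 151]
3
[3, 7, 3]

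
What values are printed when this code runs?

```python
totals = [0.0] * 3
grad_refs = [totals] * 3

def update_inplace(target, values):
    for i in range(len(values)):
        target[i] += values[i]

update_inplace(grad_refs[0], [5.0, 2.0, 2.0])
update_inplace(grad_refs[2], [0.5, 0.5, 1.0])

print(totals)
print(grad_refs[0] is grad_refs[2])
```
[5.5, 2.5, 3.0]
True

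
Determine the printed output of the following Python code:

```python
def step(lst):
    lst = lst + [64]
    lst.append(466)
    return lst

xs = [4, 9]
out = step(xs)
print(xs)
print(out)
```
[4, 9]
[4, 9, 64, 466]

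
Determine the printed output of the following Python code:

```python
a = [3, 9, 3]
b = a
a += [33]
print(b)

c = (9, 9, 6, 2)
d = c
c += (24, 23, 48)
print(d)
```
[3, 9, 3, 33]
(9, 9, 6, 2)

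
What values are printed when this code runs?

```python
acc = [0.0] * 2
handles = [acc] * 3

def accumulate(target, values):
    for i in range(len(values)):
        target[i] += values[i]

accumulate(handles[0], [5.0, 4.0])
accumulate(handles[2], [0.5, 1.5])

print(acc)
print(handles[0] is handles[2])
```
[5.5, 5.5]
True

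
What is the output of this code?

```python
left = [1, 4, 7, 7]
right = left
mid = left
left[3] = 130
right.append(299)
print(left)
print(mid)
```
[1, 4, 7, 130, 299]
[1, 4, 7, 130, 299]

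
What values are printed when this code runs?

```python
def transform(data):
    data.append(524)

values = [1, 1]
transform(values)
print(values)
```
[1, 1, 524]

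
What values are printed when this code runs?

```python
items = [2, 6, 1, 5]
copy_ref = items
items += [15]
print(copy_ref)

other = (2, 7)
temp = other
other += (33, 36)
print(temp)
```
[2, 6, 1, 5, 15]
(2, 7)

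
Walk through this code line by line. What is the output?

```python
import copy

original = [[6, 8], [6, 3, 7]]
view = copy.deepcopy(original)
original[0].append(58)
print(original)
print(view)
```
[[6, 8, 58], [6, 3, 7]]
[[6, 8], [6, 3, 7]]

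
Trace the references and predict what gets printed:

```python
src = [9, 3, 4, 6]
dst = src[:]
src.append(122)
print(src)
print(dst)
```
[9, 3, 4, 6, 122]
[9, 3, 4, 6]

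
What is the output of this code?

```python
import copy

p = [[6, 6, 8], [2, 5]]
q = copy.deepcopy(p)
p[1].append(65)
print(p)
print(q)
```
[[6, 6, 8], [2, 5, 65]]
[[6, 6, 8], [2, 5]]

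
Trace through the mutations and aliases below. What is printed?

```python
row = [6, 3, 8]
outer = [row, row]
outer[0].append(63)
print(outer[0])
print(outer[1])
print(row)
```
[6, 3, 8, 63]
[6, 3, 8, 63]
[6, 3, 8, 63]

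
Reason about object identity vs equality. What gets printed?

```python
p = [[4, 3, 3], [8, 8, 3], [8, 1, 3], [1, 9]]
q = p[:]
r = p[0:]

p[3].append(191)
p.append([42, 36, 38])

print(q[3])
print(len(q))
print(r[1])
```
[1, 9, 191]
4
[8, 8, 3]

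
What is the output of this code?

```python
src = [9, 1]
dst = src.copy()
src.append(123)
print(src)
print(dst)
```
[9, 1, 123]
[9, 1]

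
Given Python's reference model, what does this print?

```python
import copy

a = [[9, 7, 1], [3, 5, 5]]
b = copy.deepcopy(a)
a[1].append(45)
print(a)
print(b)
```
[[9, 7, 1], [3, 5, 5, 45]]
[[9, 7, 1], [3, 5, 5]]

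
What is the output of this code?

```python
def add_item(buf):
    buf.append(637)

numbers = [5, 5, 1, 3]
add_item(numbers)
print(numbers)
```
[5, 5, 1, 3, 637]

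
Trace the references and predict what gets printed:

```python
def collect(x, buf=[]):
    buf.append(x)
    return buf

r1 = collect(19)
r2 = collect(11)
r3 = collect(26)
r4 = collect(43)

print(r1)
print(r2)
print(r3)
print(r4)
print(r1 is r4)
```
[19, 11, 26, 43]
[19, 11, 26, 43]
[19, 11, 26, 43]
[19, 11, 26, 43]
True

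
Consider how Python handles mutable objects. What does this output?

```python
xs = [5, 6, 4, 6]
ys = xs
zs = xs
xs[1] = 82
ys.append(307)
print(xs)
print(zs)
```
[5, 82, 4, 6, 307]
[5, 82, 4, 6, 307]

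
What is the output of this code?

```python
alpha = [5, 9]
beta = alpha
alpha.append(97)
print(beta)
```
[5, 9, 97]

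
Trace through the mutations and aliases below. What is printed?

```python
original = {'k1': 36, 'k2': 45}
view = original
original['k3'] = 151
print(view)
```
{'k1': 36, 'k2': 45, 'k3': 151}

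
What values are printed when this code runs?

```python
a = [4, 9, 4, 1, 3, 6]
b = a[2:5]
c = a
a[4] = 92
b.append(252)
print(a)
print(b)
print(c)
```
[4, 9, 4, 1, 92, 6]
[4, 1, 3, 252]
[4, 9, 4, 1, 92, 6]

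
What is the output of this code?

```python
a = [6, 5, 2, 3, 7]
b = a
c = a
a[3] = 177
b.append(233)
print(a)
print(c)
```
[6, 5, 2, 177, 7, 233]
[6, 5, 2, 177, 7, 233]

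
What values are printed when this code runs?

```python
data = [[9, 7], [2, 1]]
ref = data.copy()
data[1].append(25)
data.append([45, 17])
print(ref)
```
[[9, 7], [2, 1, 25]]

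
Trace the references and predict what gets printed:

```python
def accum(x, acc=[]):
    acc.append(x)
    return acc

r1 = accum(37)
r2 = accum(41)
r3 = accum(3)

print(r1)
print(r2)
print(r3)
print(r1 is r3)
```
[37, 41, 3]
[37, 41, 3]
[37, 41, 3]
True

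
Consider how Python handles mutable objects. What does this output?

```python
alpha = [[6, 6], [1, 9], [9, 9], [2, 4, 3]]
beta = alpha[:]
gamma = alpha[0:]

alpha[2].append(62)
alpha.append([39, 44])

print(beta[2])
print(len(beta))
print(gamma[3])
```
[9, 9, 62]
4
[2, 4, 3]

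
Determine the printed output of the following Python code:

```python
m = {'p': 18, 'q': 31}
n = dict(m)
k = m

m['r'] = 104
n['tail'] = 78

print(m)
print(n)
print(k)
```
{'p': 18, 'q': 31, 'r': 104}
{'p': 18, 'q': 31, 'tail': 78}
{'p': 18, 'q': 31, 'r': 104}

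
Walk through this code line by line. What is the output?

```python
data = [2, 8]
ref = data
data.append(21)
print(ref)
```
[2, 8, 21]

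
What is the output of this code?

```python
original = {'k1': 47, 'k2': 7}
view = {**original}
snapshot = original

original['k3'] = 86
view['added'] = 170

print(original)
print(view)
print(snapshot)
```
{'k1': 47, 'k2': 7, 'k3': 86}
{'k1': 47, 'k2': 7, 'added': 170}
{'k1': 47, 'k2': 7, 'k3': 86}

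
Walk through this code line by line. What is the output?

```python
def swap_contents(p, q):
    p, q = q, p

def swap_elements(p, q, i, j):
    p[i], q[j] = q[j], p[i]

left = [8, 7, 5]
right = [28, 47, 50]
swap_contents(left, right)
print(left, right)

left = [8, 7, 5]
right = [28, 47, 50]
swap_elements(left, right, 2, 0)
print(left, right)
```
[8, 7, 5] [28, 47, 50]
[8, 7, 28] [5, 47, 50]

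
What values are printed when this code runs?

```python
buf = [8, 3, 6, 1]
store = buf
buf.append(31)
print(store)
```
[8, 3, 6, 1, 31]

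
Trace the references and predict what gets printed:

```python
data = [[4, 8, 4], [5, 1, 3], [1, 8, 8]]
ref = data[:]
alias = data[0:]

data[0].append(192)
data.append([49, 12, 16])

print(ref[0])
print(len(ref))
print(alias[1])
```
[4, 8, 4, 192]
3
[5, 1, 3]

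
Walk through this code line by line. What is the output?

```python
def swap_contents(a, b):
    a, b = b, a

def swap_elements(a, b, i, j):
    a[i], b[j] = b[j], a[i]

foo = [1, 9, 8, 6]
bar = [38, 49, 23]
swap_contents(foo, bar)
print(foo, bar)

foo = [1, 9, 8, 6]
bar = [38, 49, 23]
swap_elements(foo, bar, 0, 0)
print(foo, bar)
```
[1, 9, 8, 6] [38, 49, 23]
[38, 9, 8, 6] [1, 49, 23]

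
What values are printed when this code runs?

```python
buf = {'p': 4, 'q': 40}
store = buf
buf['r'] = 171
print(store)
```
{'p': 4, 'q': 40, 'r': 171}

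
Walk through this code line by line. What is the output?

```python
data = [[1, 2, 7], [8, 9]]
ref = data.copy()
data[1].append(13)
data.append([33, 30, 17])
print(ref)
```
[[1, 2, 7], [8, 9, 13]]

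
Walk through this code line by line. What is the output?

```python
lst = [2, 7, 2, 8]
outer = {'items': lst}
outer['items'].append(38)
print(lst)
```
[2, 7, 2, 8, 38]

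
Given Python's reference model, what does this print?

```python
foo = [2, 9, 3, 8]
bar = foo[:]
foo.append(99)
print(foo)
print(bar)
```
[2, 9, 3, 8, 99]
[2, 9, 3, 8]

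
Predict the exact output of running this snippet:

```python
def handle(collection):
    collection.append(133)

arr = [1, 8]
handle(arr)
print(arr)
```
[1, 8, 133]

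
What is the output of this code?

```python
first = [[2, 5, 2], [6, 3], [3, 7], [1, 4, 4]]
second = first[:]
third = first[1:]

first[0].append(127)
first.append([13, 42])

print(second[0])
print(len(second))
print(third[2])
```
[2, 5, 2, 127]
4
[1, 4, 4]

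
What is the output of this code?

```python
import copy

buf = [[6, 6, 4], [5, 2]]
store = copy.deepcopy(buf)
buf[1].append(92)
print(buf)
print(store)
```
[[6, 6, 4], [5, 2, 92]]
[[6, 6, 4], [5, 2]]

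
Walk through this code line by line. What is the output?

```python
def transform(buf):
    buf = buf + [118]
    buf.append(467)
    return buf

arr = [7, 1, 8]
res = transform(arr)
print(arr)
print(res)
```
[7, 1, 8]
[7, 1, 8, 118, 467]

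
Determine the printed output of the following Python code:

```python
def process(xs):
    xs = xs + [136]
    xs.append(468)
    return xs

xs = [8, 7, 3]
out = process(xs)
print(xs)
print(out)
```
[8, 7, 3]
[8, 7, 3, 136, 468]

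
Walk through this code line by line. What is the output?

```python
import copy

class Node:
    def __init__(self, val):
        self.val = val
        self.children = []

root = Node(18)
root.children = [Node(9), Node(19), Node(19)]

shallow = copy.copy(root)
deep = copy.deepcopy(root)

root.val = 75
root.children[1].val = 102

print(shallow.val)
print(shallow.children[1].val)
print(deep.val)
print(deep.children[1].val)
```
18
102
18
19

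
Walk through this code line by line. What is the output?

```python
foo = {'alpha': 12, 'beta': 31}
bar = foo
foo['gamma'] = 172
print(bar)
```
{'alpha': 12, 'beta': 31, 'gamma': 172}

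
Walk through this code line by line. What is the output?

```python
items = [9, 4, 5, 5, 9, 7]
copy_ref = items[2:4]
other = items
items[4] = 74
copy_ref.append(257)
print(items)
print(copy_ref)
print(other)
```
[9, 4, 5, 5, 74, 7]
[5, 5, 257]
[9, 4, 5, 5, 74, 7]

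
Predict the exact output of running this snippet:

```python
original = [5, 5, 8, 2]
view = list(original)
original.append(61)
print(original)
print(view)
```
[5, 5, 8, 2, 61]
[5, 5, 8, 2]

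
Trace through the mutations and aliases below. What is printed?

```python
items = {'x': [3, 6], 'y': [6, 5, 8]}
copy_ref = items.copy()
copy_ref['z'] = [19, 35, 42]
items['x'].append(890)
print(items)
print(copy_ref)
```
{'x': [3, 6, 890], 'y': [6, 5, 8]}
{'x': [3, 6, 890], 'y': [6, 5, 8], 'z': [19, 35, 42]}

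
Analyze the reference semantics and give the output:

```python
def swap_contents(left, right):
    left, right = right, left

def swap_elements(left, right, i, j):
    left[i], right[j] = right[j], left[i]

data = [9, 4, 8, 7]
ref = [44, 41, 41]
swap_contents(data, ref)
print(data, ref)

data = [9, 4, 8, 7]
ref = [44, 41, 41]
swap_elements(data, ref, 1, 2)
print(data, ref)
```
[9, 4, 8, 7] [44, 41, 41]
[9, 41, 8, 7] [44, 41, 4]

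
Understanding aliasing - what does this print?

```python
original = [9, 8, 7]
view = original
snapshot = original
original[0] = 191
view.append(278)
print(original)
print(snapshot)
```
[191, 8, 7, 278]
[191, 8, 7, 278]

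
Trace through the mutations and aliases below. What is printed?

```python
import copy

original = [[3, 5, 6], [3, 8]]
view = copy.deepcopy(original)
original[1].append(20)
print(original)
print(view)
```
[[3, 5, 6], [3, 8, 20]]
[[3, 5, 6], [3, 8]]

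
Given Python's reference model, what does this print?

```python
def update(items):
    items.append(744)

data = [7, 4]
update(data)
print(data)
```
[7, 4, 744]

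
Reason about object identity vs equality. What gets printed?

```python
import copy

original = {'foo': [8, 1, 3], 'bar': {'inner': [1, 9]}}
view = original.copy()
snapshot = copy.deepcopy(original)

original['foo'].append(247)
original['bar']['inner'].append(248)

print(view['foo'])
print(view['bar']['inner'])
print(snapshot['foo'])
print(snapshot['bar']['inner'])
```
[8, 1, 3, 247]
[1, 9, 248]
[8, 1, 3]
[1, 9]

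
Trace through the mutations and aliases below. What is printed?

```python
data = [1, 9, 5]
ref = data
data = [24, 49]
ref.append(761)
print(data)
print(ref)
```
[24, 49]
[1, 9, 5, 761]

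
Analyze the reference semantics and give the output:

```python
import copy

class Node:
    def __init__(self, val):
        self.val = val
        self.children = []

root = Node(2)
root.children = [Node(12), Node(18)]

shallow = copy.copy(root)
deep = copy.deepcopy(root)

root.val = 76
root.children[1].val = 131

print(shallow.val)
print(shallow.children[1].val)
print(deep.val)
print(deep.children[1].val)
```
2
131
2
18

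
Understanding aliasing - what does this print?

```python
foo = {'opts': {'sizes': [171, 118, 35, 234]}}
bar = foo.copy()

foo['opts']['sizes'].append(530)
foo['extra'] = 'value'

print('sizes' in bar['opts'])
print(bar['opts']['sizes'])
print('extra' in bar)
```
True
[171, 118, 35, 234, 530]
False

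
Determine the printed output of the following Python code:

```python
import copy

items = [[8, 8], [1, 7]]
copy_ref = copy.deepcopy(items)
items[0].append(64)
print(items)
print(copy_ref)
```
[[8, 8, 64], [1, 7]]
[[8, 8], [1, 7]]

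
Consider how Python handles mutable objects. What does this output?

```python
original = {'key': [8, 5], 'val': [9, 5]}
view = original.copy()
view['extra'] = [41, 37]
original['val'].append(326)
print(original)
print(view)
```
{'key': [8, 5], 'val': [9, 5, 326]}
{'key': [8, 5], 'val': [9, 5, 326], 'extra': [41, 37]}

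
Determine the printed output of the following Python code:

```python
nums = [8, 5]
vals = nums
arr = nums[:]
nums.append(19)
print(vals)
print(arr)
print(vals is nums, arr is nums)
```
[8, 5, 19]
[8, 5]
True False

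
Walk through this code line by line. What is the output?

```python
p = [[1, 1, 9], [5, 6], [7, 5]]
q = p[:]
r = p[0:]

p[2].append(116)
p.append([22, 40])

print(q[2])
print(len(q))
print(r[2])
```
[7, 5, 116]
3
[7, 5, 116]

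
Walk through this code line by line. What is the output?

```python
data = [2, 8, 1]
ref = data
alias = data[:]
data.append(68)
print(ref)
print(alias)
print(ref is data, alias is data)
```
[2, 8, 1, 68]
[2, 8, 1]
True False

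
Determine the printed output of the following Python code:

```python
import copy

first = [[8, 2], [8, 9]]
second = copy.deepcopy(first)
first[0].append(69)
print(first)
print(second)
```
[[8, 2, 69], [8, 9]]
[[8, 2], [8, 9]]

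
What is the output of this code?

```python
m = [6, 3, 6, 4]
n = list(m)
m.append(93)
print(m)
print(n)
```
[6, 3, 6, 4, 93]
[6, 3, 6, 4]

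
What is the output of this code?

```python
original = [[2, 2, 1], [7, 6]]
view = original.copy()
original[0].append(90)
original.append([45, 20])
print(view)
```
[[2, 2, 1, 90], [7, 6]]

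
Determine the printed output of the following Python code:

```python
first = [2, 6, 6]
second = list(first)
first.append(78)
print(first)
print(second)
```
[2, 6, 6, 78]
[2, 6, 6]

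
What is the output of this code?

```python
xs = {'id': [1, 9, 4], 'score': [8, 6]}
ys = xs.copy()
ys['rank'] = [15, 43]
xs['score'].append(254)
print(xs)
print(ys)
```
{'id': [1, 9, 4], 'score': [8, 6, 254]}
{'id': [1, 9, 4], 'score': [8, 6, 254], 'rank': [15, 43]}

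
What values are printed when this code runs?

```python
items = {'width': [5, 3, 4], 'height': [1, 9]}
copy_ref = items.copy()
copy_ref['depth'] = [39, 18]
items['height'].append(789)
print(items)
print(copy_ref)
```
{'width': [5, 3, 4], 'height': [1, 9, 789]}
{'width': [5, 3, 4], 'height': [1, 9, 789], 'depth': [39, 18]}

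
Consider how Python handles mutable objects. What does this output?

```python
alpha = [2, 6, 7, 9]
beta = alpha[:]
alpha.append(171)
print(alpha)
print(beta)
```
[2, 6, 7, 9, 171]
[2, 6, 7, 9]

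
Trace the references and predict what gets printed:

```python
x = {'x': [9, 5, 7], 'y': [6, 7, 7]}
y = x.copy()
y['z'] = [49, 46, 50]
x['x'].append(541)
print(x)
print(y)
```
{'x': [9, 5, 7, 541], 'y': [6, 7, 7]}
{'x': [9, 5, 7, 541], 'y': [6, 7, 7], 'z': [49, 46, 50]}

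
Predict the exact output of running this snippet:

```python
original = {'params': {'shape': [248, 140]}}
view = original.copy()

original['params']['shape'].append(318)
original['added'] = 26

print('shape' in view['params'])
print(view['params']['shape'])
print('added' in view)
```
True
[248, 140, 318]
False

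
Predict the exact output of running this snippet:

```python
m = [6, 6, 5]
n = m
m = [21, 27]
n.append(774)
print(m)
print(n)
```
[21, 27]
[6, 6, 5, 774]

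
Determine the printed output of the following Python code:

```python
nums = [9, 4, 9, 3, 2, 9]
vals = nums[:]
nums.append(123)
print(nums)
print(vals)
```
[9, 4, 9, 3, 2, 9, 123]
[9, 4, 9, 3, 2, 9]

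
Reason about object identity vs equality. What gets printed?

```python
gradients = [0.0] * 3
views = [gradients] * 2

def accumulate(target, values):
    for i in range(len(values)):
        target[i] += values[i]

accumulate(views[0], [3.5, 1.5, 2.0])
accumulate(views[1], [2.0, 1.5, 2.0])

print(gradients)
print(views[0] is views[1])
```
[5.5, 3.0, 4.0]
True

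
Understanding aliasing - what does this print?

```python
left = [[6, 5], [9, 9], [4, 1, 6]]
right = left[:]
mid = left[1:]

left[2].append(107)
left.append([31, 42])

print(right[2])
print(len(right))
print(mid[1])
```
[4, 1, 6, 107]
3
[4, 1, 6, 107]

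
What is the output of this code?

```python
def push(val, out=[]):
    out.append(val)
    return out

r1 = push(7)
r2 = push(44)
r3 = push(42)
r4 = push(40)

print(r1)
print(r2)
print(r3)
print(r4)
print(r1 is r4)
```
[7, 44, 42, 40]
[7, 44, 42, 40]
[7, 44, 42, 40]
[7, 44, 42, 40]
True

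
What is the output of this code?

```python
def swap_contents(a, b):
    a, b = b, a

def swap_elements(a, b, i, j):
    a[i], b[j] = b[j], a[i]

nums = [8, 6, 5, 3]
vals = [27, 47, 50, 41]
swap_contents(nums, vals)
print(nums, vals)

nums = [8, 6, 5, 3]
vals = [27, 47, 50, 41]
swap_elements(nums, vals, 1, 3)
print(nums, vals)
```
[8, 6, 5, 3] [27, 47, 50, 41]
[8, 41, 5, 3] [27, 47, 50, 6]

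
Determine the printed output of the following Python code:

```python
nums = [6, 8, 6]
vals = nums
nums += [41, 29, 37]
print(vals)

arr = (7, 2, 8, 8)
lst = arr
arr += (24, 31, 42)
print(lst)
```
[6, 8, 6, 41, 29, 37]
(7, 2, 8, 8)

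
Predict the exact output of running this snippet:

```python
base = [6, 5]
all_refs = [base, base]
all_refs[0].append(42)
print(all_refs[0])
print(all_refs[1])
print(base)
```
[6, 5, 42]
[6, 5, 42]
[6, 5, 42]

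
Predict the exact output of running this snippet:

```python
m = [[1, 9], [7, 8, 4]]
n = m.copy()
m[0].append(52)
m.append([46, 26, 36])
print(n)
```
[[1, 9, 52], [7, 8, 4]]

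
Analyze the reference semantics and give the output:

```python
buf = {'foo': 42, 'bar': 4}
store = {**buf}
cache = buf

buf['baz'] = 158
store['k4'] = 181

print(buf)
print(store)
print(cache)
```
{'foo': 42, 'bar': 4, 'baz': 158}
{'foo': 42, 'bar': 4, 'k4': 181}
{'foo': 42, 'bar': 4, 'baz': 158}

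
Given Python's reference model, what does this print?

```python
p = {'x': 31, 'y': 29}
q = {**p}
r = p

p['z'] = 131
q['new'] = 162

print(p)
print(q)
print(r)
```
{'x': 31, 'y': 29, 'z': 131}
{'x': 31, 'y': 29, 'new': 162}
{'x': 31, 'y': 29, 'z': 131}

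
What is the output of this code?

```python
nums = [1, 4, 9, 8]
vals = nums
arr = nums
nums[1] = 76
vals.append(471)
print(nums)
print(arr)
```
[1, 76, 9, 8, 471]
[1, 76, 9, 8, 471]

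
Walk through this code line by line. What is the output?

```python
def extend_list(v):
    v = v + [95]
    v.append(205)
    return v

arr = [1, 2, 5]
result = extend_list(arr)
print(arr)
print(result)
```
[1, 2, 5]
[1, 2, 5, 95, 205]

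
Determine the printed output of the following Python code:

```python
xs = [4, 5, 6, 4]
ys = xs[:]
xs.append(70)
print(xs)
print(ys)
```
[4, 5, 6, 4, 70]
[4, 5, 6, 4]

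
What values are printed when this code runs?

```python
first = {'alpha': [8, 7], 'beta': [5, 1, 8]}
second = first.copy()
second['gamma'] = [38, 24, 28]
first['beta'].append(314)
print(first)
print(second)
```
{'alpha': [8, 7], 'beta': [5, 1, 8, 314]}
{'alpha': [8, 7], 'beta': [5, 1, 8, 314], 'gamma': [38, 24, 28]}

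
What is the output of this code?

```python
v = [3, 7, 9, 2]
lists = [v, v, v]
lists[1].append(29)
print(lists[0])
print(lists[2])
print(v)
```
[3, 7, 9, 2, 29]
[3, 7, 9, 2, 29]
[3, 7, 9, 2, 29]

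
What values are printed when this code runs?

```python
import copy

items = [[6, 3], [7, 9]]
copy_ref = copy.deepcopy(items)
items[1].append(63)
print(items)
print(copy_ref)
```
[[6, 3], [7, 9, 63]]
[[6, 3], [7, 9]]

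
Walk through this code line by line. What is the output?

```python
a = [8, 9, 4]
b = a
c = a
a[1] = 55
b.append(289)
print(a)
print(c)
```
[8, 55, 4, 289]
[8, 55, 4, 289]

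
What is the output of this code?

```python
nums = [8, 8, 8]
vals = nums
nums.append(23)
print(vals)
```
[8, 8, 8, 23]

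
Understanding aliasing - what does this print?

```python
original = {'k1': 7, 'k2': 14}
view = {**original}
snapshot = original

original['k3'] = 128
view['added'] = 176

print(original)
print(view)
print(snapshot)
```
{'k1': 7, 'k2': 14, 'k3': 128}
{'k1': 7, 'k2': 14, 'added': 176}
{'k1': 7, 'k2': 14, 'k3': 128}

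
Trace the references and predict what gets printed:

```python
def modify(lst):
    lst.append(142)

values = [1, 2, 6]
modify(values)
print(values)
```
[1, 2, 6, 142]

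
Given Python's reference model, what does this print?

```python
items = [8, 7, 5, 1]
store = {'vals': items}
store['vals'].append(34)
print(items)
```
[8, 7, 5, 1, 34]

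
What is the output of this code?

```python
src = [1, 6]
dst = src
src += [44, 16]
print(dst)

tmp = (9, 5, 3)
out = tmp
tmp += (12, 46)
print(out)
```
[1, 6, 44, 16]
(9, 5, 3)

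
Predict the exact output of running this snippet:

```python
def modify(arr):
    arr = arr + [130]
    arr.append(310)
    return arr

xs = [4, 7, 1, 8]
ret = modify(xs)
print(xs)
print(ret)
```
[4, 7, 1, 8]
[4, 7, 1, 8, 130, 310]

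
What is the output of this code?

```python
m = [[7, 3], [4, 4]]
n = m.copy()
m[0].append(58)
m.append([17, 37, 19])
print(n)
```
[[7, 3, 58], [4, 4]]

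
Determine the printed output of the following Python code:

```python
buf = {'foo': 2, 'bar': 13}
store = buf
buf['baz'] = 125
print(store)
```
{'foo': 2, 'bar': 13, 'baz': 125}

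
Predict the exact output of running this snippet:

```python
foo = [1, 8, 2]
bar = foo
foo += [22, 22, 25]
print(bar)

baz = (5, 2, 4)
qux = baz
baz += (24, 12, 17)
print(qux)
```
[1, 8, 2, 22, 22, 25]
(5, 2, 4)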